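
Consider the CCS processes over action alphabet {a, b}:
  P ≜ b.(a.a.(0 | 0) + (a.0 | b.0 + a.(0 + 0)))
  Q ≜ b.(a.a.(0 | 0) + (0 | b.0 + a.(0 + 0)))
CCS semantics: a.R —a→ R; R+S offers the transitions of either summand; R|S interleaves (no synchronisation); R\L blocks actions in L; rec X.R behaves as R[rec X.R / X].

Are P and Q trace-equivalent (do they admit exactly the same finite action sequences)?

NO — witness ⟨bab⟩

LTS(P): 7 reachable states
  u0 = b.(a.a.(0 | 0) + (a.0 | b.0 + a.(0 + 0))) :: -b-> u1
  u1 = a.a.(0 | 0) + (a.0 | b.0 + a.(0 + 0)) :: -a-> u2, -a-> u3, -a-> u4, -b-> u5
  u2 = 0 + 0 :: ·
  u3 = 0 | b.0 :: -b-> u6
  u4 = a.(0 | 0) :: -a-> u6
  u5 = a.0 | 0 :: -a-> u6
  u6 = 0 | 0 :: ·
LTS(Q): 5 reachable states
  v0 = b.(a.a.(0 | 0) + (0 | b.0 + a.(0 + 0))) :: -b-> v1
  v1 = a.a.(0 | 0) + (0 | b.0 + a.(0 + 0)) :: -a-> v2, -a-> v3, -b-> v4
  v2 = 0 + 0 :: ·
  v3 = a.(0 | 0) :: -a-> v4
  v4 = 0 | 0 :: ·
Run σ = ⟨bab⟩ on P: start {u0}
  after b @ step 1: {u1}
  after a @ step 2: {u2, u3, u4}
  after b @ step 3: {u6}
  — P admits the full trace.
Run σ = ⟨bab⟩ on Q: start {v0}
  after b @ step 1: {v1}
  after a @ step 2: {v2, v3}
  after b @ step 3: ∅ (Q stuck)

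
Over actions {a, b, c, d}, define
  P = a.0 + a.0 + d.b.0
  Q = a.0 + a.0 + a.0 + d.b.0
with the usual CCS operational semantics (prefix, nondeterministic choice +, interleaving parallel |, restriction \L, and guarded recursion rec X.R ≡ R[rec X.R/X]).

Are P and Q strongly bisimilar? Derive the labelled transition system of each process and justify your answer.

Reachable graph of P (3 states):
  u0 = a.0 + a.0 + d.b.0 ⊢ ··a··> u1, ··d··> u2
  u1 = 0 ⊢ (no moves)
  u2 = b.0 ⊢ ··b··> u1
Reachable graph of Q (3 states):
  v0 = a.0 + a.0 + a.0 + d.b.0 ⊢ ··a··> v1, ··d··> v2
  v1 = 0 ⊢ (no moves)
  v2 = b.0 ⊢ ··b··> v1
Bisimilarity quotient blocks:
  B0 = {u0, v0}
  B1 = {u1, v1}
  B2 = {u2, v2}
u0 ∈ B0, v0 ∈ B0 → same block

bisimilar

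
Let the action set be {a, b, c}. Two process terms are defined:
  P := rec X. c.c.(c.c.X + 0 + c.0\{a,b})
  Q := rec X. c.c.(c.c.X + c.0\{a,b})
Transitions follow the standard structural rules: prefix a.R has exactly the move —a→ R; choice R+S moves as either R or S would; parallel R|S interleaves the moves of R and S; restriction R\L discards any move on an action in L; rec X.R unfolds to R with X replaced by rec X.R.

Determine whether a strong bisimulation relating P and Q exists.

Reachable graph of P (5 states):
  p0 = rec X. c.c.(c.c.X + 0 + c.0\{a,b}) :: ··c··> p1
  p1 = c.(c.c.(rec X. c.c.(c.c.X + 0 + c.0\{a,b})) + 0 + c.0\{a,b}) :: ··c··> p2
  p2 = c.c.(rec X. c.c.(c.c.X + 0 + c.0\{a,b})) + 0 + c.0\{a,b} :: ··c··> p3, ··c··> p4
  p3 = 0\{a,b} :: ∅
  p4 = c.(rec X. c.c.(c.c.X + 0 + c.0\{a,b})) :: ··c··> p0
Reachable graph of Q (5 states):
  q0 = rec X. c.c.(c.c.X + c.0\{a,b}) :: ··c··> q1
  q1 = c.(c.c.(rec X. c.c.(c.c.X + c.0\{a,b})) + c.0\{a,b}) :: ··c··> q2
  q2 = c.c.(rec X. c.c.(c.c.X + c.0\{a,b})) + c.0\{a,b} :: ··c··> q3, ··c··> q4
  q3 = 0\{a,b} :: ∅
  q4 = c.(rec X. c.c.(c.c.X + c.0\{a,b})) :: ··c··> q0
Bisimilarity quotient blocks:
  B0 = {p0, q0}
  B1 = {p1, q1}
  B2 = {p2, q2}
  B3 = {p3, q3}
  B4 = {p4, q4}
p0 ∈ B0, q0 ∈ B0 → same block

P ~ Q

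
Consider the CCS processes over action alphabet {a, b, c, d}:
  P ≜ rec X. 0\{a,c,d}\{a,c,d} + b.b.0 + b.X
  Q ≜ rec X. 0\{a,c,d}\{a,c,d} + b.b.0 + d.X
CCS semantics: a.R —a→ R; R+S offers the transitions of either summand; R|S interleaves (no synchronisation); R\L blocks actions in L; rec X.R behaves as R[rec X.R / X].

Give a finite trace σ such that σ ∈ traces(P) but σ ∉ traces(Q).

LTS(P): 3 reachable states
  s0 = rec X. 0\{a,c,d}\{a,c,d} + b.b.0 + b.X → ··b··> s0, ··b··> s1
  s1 = b.0 → ··b··> s2
  s2 = 0 → ∅
LTS(Q): 3 reachable states
  t0 = rec X. 0\{a,c,d}\{a,c,d} + b.b.0 + d.X → ··b··> t1, ··d··> t0
  t1 = b.0 → ··b··> t2
  t2 = 0 → ∅
Trace ⟨bbb⟩ through P, begin at {s0}:
  step 1 (b): {s0, s1}
  step 2 (b): {s0, s1, s2}
  step 3 (b): {s0, s1, s2}
  P completes σ.
Trace ⟨bbb⟩ through Q, begin at {t0}:
  step 1 (b): {t1}
  step 2 (b): {t2}
  step 3 (b): no successor for Q

bbb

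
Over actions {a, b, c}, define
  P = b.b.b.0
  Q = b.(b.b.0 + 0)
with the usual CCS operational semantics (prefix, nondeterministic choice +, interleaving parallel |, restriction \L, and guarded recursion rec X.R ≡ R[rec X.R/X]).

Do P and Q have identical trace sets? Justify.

Reachable graph of P (4 states):
  p0 = b.b.b.0 → -b-> p1
  p1 = b.b.0 → -b-> p2
  p2 = b.0 → -b-> p3
  p3 = 0 → ·
Reachable graph of Q (4 states):
  q0 = b.(b.b.0 + 0) → -b-> q1
  q1 = b.b.0 + 0 → -b-> q2
  q2 = b.0 → -b-> q3
  q3 = 0 → ·
Partition-refinement fixed point:
  B0 = {p0, q0}
  B1 = {p1, q1}
  B2 = {p2, q2}
  B3 = {p3, q3}
p0 ∈ B0, q0 ∈ B0 → same block
Bisimilar ⇒ trace-equivalent.

YES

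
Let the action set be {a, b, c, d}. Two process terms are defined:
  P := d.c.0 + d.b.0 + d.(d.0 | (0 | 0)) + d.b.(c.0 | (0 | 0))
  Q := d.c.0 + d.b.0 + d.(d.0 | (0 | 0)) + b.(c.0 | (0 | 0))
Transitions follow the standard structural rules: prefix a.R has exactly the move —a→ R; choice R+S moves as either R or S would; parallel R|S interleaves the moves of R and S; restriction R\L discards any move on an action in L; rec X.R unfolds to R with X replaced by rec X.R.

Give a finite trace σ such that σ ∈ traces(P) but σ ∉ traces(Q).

Reachable graph of P (8 states):
  p0 = d.c.0 + d.b.0 + d.(d.0 | (0 | 0)) + d.b.(c.0 | (0 | 0)) | =d=> p1, =d=> p2, =d=> p3, =d=> p4
  p1 = b.(c.0 | (0 | 0)) | =b=> p5
  p2 = b.0 | =b=> p6
  p3 = c.0 | =c=> p6
  p4 = d.0 | (0 | 0) | =d=> p7
  p5 = c.0 | (0 | 0) | =c=> p7
  p6 = 0 | ∅
  p7 = 0 | (0 | 0) | ∅
Reachable graph of Q (7 states):
  q0 = d.c.0 + d.b.0 + d.(d.0 | (0 | 0)) + b.(c.0 | (0 | 0)) | =b=> q1, =d=> q2, =d=> q3, =d=> q4
  q1 = c.0 | (0 | 0) | =c=> q5
  q2 = b.0 | =b=> q6
  q3 = c.0 | =c=> q6
  q4 = d.0 | (0 | 0) | =d=> q5
  q5 = 0 | (0 | 0) | ∅
  q6 = 0 | ∅
Run σ = ⟨dbc⟩ on P: start {p0}
  step 1 (d): {p1, p2, p3, p4}
  step 2 (b): {p5, p6}
  step 3 (c): {p7}
  — P admits the full trace.
Run σ = ⟨dbc⟩ on Q: start {q0}
  step 1 (d): {q2, q3, q4}
  step 2 (b): {q6}
  step 3 (c): no successor for Q

dbc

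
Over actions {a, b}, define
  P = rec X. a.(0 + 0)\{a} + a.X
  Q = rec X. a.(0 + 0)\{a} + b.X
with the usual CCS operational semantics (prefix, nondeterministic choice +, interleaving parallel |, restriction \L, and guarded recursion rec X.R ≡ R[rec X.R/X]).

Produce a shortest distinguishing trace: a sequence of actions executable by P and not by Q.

Reachable graph of P (2 states):
  p0 = rec X. a.(0 + 0)\{a} + a.X ⊢ ··a··> p0, ··a··> p1
  p1 = (0 + 0)\{a} ⊢ ∅
Reachable graph of Q (2 states):
  q0 = rec X. a.(0 + 0)\{a} + b.X ⊢ ··a··> q1, ··b··> q0
  q1 = (0 + 0)\{a} ⊢ ∅
Trace ⟨aa⟩ through P, begin at {p0}:
  [1] a ⇒ {p0, p1}
  [2] a ⇒ {p0, p1}
  P completes σ.
Trace ⟨aa⟩ through Q, begin at {q0}:
  [1] a ⇒ {q1}
  [2] a ⇒ ∅ (Q stuck)

aa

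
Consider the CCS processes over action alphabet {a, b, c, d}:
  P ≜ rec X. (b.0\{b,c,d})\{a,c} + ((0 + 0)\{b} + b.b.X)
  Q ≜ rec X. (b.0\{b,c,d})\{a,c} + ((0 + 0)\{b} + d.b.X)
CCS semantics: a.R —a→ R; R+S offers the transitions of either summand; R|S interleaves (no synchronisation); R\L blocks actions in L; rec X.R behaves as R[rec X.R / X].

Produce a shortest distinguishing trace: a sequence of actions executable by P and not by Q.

bb

P's transition system — 3 states:
  u0 = rec X. (b.0\{b,c,d})\{a,c} + ((0 + 0)\{b} + b.b.X) ⊢ —b→ u1, —b→ u2
  u1 = 0\{b,c,d}\{a,c} ⊢ deadlocked
  u2 = b.(rec X. (b.0\{b,c,d})\{a,c} + ((0 + 0)\{b} + b.b.X)) ⊢ —b→ u0
Q's transition system — 3 states:
  v0 = rec X. (b.0\{b,c,d})\{a,c} + ((0 + 0)\{b} + d.b.X) ⊢ —b→ v1, —d→ v2
  v1 = 0\{b,c,d}\{a,c} ⊢ deadlocked
  v2 = b.(rec X. (b.0\{b,c,d})\{a,c} + ((0 + 0)\{b} + d.b.X)) ⊢ —b→ v0
Trace ⟨bb⟩ through P, begin at {u0}:
  step 1 (b): {u1, u2}
  step 2 (b): {u0}
  ✓ P
Trace ⟨bb⟩ through Q, begin at {v0}:
  step 1 (b): {v1}
  step 2 (b): ∅  — Q cannot continue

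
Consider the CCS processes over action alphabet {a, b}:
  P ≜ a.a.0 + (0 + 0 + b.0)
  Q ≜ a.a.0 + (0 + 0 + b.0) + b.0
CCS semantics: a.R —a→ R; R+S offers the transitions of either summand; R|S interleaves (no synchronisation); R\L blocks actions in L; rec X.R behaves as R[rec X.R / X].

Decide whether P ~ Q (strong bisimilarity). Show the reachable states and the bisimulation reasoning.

LTS(P): 3 reachable states
  u0 = a.a.0 + (0 + 0 + b.0) ⊢ -a-> u1, -b-> u2
  u1 = a.0 ⊢ -a-> u2
  u2 = 0 ⊢ stopped
LTS(Q): 3 reachable states
  v0 = a.a.0 + (0 + 0 + b.0) + b.0 ⊢ -a-> v1, -b-> v2
  v1 = a.0 ⊢ -a-> v2
  v2 = 0 ⊢ stopped
Partition-refinement fixed point:
  B0 = {u0, v0}
  B1 = {u2, v2}
  B2 = {u1, v1}
u0 ∈ B0, v0 ∈ B0 → same block

YES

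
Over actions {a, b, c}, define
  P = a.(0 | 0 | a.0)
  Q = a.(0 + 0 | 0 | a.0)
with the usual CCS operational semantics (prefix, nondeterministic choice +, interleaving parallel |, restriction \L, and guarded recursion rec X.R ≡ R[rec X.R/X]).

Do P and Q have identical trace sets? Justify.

LTS(P): 3 reachable states
  p0 = a.(0 | 0 | a.0) | -a-> p1
  p1 = 0 | 0 | a.0 | -a-> p2
  p2 = 0 | 0 | 0 | ∅
LTS(Q): 3 reachable states
  q0 = a.(0 + 0 | 0 | a.0) | -a-> q1
  q1 = 0 + 0 | 0 | a.0 | -a-> q2
  q2 = 0 | 0 | 0 | ∅
Coarsest stable partition (strong bisimilarity classes):
  B0 = {p0, q0}
  B1 = {p1, q1}
  B2 = {p2, q2}
p0 ∈ B0, q0 ∈ B0 → same block
Bisimilar ⇒ trace-equivalent.

trace-equivalent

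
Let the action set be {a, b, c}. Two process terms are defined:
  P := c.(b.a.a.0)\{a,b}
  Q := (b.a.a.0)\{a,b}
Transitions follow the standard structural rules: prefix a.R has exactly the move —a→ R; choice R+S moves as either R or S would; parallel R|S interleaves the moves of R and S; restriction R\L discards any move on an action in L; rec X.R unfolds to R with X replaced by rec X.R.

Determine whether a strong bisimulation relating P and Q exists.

P ≁ Q

LTS(P): 2 reachable states
  m0 = c.(b.a.a.0)\{a,b} has moves --c--▸ m1
  m1 = (b.a.a.0)\{a,b} has moves deadlocked
LTS(Q): 1 reachable states
  n0 = (b.a.a.0)\{a,b} has moves deadlocked
Coarsest stable partition (strong bisimilarity classes):
  B0 = {m0}
  B1 = {m1, n0}
m0 ∈ B0, n0 ∈ B1 → different blocks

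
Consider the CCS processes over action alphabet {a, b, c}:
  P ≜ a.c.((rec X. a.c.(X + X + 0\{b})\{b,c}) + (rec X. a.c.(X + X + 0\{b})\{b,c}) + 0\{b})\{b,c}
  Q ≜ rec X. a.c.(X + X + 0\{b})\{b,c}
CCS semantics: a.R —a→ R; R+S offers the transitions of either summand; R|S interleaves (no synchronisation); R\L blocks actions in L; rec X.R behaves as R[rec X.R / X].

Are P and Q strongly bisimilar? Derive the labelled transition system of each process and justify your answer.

P ~ Q

Reachable graph of P (4 states):
  p0 = a.c.((rec X. a.c.(X + X + 0\{b})\{b,c}) + (rec X. a.c.(X + X + 0\{b})\{b,c}) + 0\{b})\{b,c} :: =a=> p1
  p1 = c.((rec X. a.c.(X + X + 0\{b})\{b,c}) + (rec X. a.c.(X + X + 0\{b})\{b,c}) + 0\{b})\{b,c} :: =c=> p2
  p2 = ((rec X. a.c.(X + X + 0\{b})\{b,c}) + (rec X. a.c.(X + X + 0\{b})\{b,c}) + 0\{b})\{b,c} :: =a=> p3
  p3 = (c.((rec X. a.c.(X + X + 0\{b})\{b,c}) + (rec X. a.c.(X + X + 0\{b})\{b,c}) + 0\{b})\{b,c})\{b,c} :: deadlocked
Reachable graph of Q (4 states):
  q0 = rec X. a.c.(X + X + 0\{b})\{b,c} :: =a=> q1
  q1 = c.((rec X. a.c.(X + X + 0\{b})\{b,c}) + (rec X. a.c.(X + X + 0\{b})\{b,c}) + 0\{b})\{b,c} :: =c=> q2
  q2 = ((rec X. a.c.(X + X + 0\{b})\{b,c}) + (rec X. a.c.(X + X + 0\{b})\{b,c}) + 0\{b})\{b,c} :: =a=> q3
  q3 = (c.((rec X. a.c.(X + X + 0\{b})\{b,c}) + (rec X. a.c.(X + X + 0\{b})\{b,c}) + 0\{b})\{b,c})\{b,c} :: deadlocked
Partition-refinement fixed point:
  B0 = {p0, q0}
  B1 = {p1, q1}
  B2 = {p2, q2}
  B3 = {p3, q3}
p0 ∈ B0, q0 ∈ B0 → same block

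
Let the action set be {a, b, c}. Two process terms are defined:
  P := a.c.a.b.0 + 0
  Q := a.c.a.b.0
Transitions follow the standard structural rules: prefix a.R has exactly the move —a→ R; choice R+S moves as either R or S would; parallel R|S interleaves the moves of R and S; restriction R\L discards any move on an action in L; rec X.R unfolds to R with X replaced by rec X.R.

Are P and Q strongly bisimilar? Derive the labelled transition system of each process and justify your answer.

bisimilar

P's transition system — 5 states:
  m0 = a.c.a.b.0 + 0 has moves —a→ m1
  m1 = c.a.b.0 has moves —c→ m2
  m2 = a.b.0 has moves —a→ m3
  m3 = b.0 has moves —b→ m4
  m4 = 0 has moves deadlocked
Q's transition system — 5 states:
  n0 = a.c.a.b.0 has moves —a→ n1
  n1 = c.a.b.0 has moves —c→ n2
  n2 = a.b.0 has moves —a→ n3
  n3 = b.0 has moves —b→ n4
  n4 = 0 has moves deadlocked
Partition-refinement fixed point:
  B0 = {m0, n0}
  B1 = {m1, n1}
  B2 = {m2, n2}
  B3 = {m3, n3}
  B4 = {m4, n4}
m0 ∈ B0, n0 ∈ B0 → same block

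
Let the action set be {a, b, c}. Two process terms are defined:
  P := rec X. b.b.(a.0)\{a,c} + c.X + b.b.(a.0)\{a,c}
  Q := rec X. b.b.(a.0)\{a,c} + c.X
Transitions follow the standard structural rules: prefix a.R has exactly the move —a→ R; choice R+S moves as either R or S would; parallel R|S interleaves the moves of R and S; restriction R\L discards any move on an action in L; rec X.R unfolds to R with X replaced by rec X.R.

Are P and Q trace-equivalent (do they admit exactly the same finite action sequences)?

LTS(P): 3 reachable states
  m0 = rec X. b.b.(a.0)\{a,c} + c.X + b.b.(a.0)\{a,c} → =b=> m1, =c=> m0
  m1 = b.(a.0)\{a,c} → =b=> m2
  m2 = (a.0)\{a,c} → (no moves)
LTS(Q): 3 reachable states
  n0 = rec X. b.b.(a.0)\{a,c} + c.X → =b=> n1, =c=> n0
  n1 = b.(a.0)\{a,c} → =b=> n2
  n2 = (a.0)\{a,c} → (no moves)
Coarsest stable partition (strong bisimilarity classes):
  B0 = {m0, n0}
  B1 = {m1, n1}
  B2 = {m2, n2}
m0 ∈ B0, n0 ∈ B0 → same block
Bisimilar ⇒ trace-equivalent.

YES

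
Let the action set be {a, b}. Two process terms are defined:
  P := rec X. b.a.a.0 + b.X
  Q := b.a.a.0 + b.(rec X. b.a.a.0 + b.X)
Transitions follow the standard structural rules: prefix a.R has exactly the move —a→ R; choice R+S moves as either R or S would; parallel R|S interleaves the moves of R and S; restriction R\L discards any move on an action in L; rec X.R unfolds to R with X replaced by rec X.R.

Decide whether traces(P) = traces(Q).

LTS(P): 4 reachable states
  s0 = rec X. b.a.a.0 + b.X :: -b-> s0, -b-> s1
  s1 = a.a.0 :: -a-> s2
  s2 = a.0 :: -a-> s3
  s3 = 0 :: ·
LTS(Q): 5 reachable states
  t0 = b.a.a.0 + b.(rec X. b.a.a.0 + b.X) :: -b-> t1, -b-> t2
  t1 = a.a.0 :: -a-> t3
  t2 = rec X. b.a.a.0 + b.X :: -b-> t1, -b-> t2
  t3 = a.0 :: -a-> t4
  t4 = 0 :: ·
Coarsest stable partition (strong bisimilarity classes):
  B0 = {s0, t0, t2}
  B1 = {s1, t1}
  B2 = {s2, t3}
  B3 = {s3, t4}
s0 ∈ B0, t0 ∈ B0 → same block
Bisimilar ⇒ trace-equivalent.

YES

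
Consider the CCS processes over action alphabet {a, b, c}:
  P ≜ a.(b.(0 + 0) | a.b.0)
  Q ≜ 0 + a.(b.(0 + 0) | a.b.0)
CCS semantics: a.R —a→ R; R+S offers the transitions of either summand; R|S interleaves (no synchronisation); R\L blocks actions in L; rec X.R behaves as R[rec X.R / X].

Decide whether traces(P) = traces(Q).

P's transition system — 7 states:
  u0 = a.(b.(0 + 0) | a.b.0) → --a--▸ u1
  u1 = b.(0 + 0) | a.b.0 → --a--▸ u2, --b--▸ u3
  u2 = b.(0 + 0) | b.0 → --b--▸ u4, --b--▸ u5
  u3 = (0 + 0) | a.b.0 → --a--▸ u4
  u4 = (0 + 0) | b.0 → --b--▸ u6
  u5 = b.(0 + 0) | 0 → --b--▸ u6
  u6 = (0 + 0) | 0 → ·
Q's transition system — 7 states:
  v0 = 0 + a.(b.(0 + 0) | a.b.0) → --a--▸ v1
  v1 = b.(0 + 0) | a.b.0 → --a--▸ v2, --b--▸ v3
  v2 = b.(0 + 0) | b.0 → --b--▸ v4, --b--▸ v5
  v3 = (0 + 0) | a.b.0 → --a--▸ v4
  v4 = (0 + 0) | b.0 → --b--▸ v6
  v5 = b.(0 + 0) | 0 → --b--▸ v6
  v6 = (0 + 0) | 0 → ·
Partition-refinement fixed point:
  B0 = {u0, v0}
  B1 = {u1, v1}
  B2 = {u3, v3}
  B3 = {u4, u5, v4, v5}
  B4 = {u6, v6}
  B5 = {u2, v2}
u0 ∈ B0, v0 ∈ B0 → same block
Bisimilar ⇒ trace-equivalent.

trace-equivalent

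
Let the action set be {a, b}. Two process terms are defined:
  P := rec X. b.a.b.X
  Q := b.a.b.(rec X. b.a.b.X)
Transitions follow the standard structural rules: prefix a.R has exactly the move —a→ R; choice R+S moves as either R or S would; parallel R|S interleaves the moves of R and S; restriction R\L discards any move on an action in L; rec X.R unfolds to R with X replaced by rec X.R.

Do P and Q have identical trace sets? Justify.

traces(P) = traces(Q)

LTS(P): 3 reachable states
  m0 = rec X. b.a.b.X | =b=> m1
  m1 = a.b.(rec X. b.a.b.X) | =a=> m2
  m2 = b.(rec X. b.a.b.X) | =b=> m0
LTS(Q): 4 reachable states
  n0 = b.a.b.(rec X. b.a.b.X) | =b=> n1
  n1 = a.b.(rec X. b.a.b.X) | =a=> n2
  n2 = b.(rec X. b.a.b.X) | =b=> n3
  n3 = rec X. b.a.b.X | =b=> n1
Bisimilarity quotient blocks:
  B0 = {m0, n0, n3}
  B1 = {m1, n1}
  B2 = {m2, n2}
m0 ∈ B0, n0 ∈ B0 → same block
Bisimilar ⇒ trace-equivalent.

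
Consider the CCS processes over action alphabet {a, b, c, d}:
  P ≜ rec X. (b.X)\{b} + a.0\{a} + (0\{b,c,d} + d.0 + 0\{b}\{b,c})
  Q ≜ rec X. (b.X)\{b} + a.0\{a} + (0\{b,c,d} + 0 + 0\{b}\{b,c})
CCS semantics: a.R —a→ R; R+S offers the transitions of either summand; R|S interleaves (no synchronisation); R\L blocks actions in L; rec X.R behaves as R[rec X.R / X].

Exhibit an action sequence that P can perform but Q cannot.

d

Reachable graph of P (3 states):
  m0 = rec X. (b.X)\{b} + a.0\{a} + (0\{b,c,d} + d.0 + 0\{b}\{b,c}) → —a→ m1, —d→ m2
  m1 = 0\{a} → stopped
  m2 = 0 → stopped
Reachable graph of Q (2 states):
  n0 = rec X. (b.X)\{b} + a.0\{a} + (0\{b,c,d} + 0 + 0\{b}\{b,c}) → —a→ n1
  n1 = 0\{a} → stopped
Run σ = ⟨d⟩ on P: start {m0}
  after d @ step 1: {m2}
  — P admits the full trace.
Run σ = ⟨d⟩ on Q: start {n0}
  after d @ step 1: no successor for Q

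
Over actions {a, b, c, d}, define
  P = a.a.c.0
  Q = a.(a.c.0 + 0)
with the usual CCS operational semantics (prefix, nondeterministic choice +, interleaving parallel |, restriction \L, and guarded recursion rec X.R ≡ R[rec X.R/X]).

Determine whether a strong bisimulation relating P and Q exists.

YES

Reachable graph of P (4 states):
  m0 = a.a.c.0 ⊢ -a-> m1
  m1 = a.c.0 ⊢ -a-> m2
  m2 = c.0 ⊢ -c-> m3
  m3 = 0 ⊢ stopped
Reachable graph of Q (4 states):
  n0 = a.(a.c.0 + 0) ⊢ -a-> n1
  n1 = a.c.0 + 0 ⊢ -a-> n2
  n2 = c.0 ⊢ -c-> n3
  n3 = 0 ⊢ stopped
Coarsest stable partition (strong bisimilarity classes):
  B0 = {m0, n0}
  B1 = {m1, n1}
  B2 = {m2, n2}
  B3 = {m3, n3}
m0 ∈ B0, n0 ∈ B0 → same block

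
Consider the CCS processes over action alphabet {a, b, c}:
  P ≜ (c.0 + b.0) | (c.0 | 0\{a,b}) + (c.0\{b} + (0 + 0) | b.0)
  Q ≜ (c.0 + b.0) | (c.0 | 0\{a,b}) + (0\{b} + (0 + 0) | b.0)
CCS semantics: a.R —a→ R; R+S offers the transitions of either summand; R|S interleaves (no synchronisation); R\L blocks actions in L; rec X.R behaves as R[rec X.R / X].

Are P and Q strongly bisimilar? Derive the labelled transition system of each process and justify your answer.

NO

LTS(P): 6 reachable states
  u0 = (c.0 + b.0) | (c.0 | 0\{a,b}) + (c.0\{b} + (0 + 0) | b.0) :: —b→ u1, —b→ u2, —c→ u2, —c→ u3, —c→ u4
  u1 = (0 + 0) | 0 :: ∅
  u2 = 0 | (c.0 | 0\{a,b}) :: —c→ u5
  u3 = (c.0 + b.0) | (0 | 0\{a,b}) :: —b→ u5, —c→ u5
  u4 = 0\{b} :: ∅
  u5 = 0 | (0 | 0\{a,b}) :: ∅
LTS(Q): 5 reachable states
  v0 = (c.0 + b.0) | (c.0 | 0\{a,b}) + (0\{b} + (0 + 0) | b.0) :: —b→ v1, —b→ v2, —c→ v2, —c→ v3
  v1 = (0 + 0) | 0 :: ∅
  v2 = 0 | (c.0 | 0\{a,b}) :: —c→ v4
  v3 = (c.0 + b.0) | (0 | 0\{a,b}) :: —b→ v4, —c→ v4
  v4 = 0 | (0 | 0\{a,b}) :: ∅
Bisimilarity quotient blocks:
  B0 = {u0}
  B1 = {u2, v2}
  B2 = {u1, u4, u5, v1, v4}
  B3 = {u3, v3}
  B4 = {v0}
u0 ∈ B0, v0 ∈ B4 → different blocks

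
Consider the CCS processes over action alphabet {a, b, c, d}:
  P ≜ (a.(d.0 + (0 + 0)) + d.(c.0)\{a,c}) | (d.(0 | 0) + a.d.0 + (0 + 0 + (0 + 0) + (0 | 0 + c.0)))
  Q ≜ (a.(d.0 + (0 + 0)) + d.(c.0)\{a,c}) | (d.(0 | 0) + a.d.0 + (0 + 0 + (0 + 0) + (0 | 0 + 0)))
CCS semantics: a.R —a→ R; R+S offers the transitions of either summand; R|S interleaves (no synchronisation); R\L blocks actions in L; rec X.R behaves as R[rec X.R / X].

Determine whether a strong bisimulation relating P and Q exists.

LTS(P): 16 reachable states
  u0 = (a.(d.0 + (0 + 0)) + d.(c.0)\{a,c}) | (d.(0 | 0) + a.d.0 + (0 + 0 + (0 + 0) + (0 | 0 + c.0))) → =a=> u1, =a=> u2, =c=> u3, =d=> u4, =d=> u5
  u1 = (a.(d.0 + (0 + 0)) + d.(c.0)\{a,c}) | d.0 → =a=> u6, =d=> u3, =d=> u7
  u2 = (d.0 + (0 + 0)) | (d.(0 | 0) + a.d.0 + (0 + 0 + (0 + 0) + (0 | 0 + c.0))) → =a=> u6, =c=> u8, =d=> u10, =d=> u9
  u3 = (a.(d.0 + (0 + 0)) + d.(c.0)\{a,c}) | 0 → =a=> u8, =d=> u11
  u4 = (a.(d.0 + (0 + 0)) + d.(c.0)\{a,c}) | (0 | 0) → =a=> u9, =d=> u12
  u5 = (c.0)\{a,c} | (d.(0 | 0) + a.d.0 + (0 + 0 + (0 + 0) + (0 | 0 + c.0))) → =a=> u7, =c=> u11, =d=> u12
  u6 = (d.0 + (0 + 0)) | d.0 → =d=> u13, =d=> u8
  u7 = (c.0)\{a,c} | d.0 → =d=> u11
  u8 = (d.0 + (0 + 0)) | 0 → =d=> u14
  u9 = (d.0 + (0 + 0)) | (0 | 0) → =d=> u15
  u10 = 0 | (d.(0 | 0) + a.d.0 + (0 + 0 + (0 + 0) + (0 | 0 + c.0))) → =a=> u13, =c=> u14, =d=> u15
  u11 = (c.0)\{a,c} | 0 → deadlocked
  u12 = (c.0)\{a,c} | (0 | 0) → deadlocked
  u13 = 0 | d.0 → =d=> u14
  u14 = 0 | 0 → deadlocked
  u15 = 0 | (0 | 0) → deadlocked
LTS(Q): 16 reachable states
  v0 = (a.(d.0 + (0 + 0)) + d.(c.0)\{a,c}) | (d.(0 | 0) + a.d.0 + (0 + 0 + (0 + 0) + (0 | 0 + 0))) → =a=> v1, =a=> v2, =d=> v3, =d=> v4
  v1 = (a.(d.0 + (0 + 0)) + d.(c.0)\{a,c}) | d.0 → =a=> v5, =d=> v6, =d=> v7
  v2 = (d.0 + (0 + 0)) | (d.(0 | 0) + a.d.0 + (0 + 0 + (0 + 0) + (0 | 0 + 0))) → =a=> v5, =d=> v8, =d=> v9
  v3 = (a.(d.0 + (0 + 0)) + d.(c.0)\{a,c}) | (0 | 0) → =a=> v8, =d=> v10
  v4 = (c.0)\{a,c} | (d.(0 | 0) + a.d.0 + (0 + 0 + (0 + 0) + (0 | 0 + 0))) → =a=> v7, =d=> v10
  v5 = (d.0 + (0 + 0)) | d.0 → =d=> v11, =d=> v12
  v6 = (a.(d.0 + (0 + 0)) + d.(c.0)\{a,c}) | 0 → =a=> v11, =d=> v13
  v7 = (c.0)\{a,c} | d.0 → =d=> v13
  v8 = (d.0 + (0 + 0)) | (0 | 0) → =d=> v14
  v9 = 0 | (d.(0 | 0) + a.d.0 + (0 + 0 + (0 + 0) + (0 | 0 + 0))) → =a=> v12, =d=> v14
  v10 = (c.0)\{a,c} | (0 | 0) → deadlocked
  v11 = (d.0 + (0 + 0)) | 0 → =d=> v15
  v12 = 0 | d.0 → =d=> v15
  v13 = (c.0)\{a,c} | 0 → deadlocked
  v14 = 0 | (0 | 0) → deadlocked
  v15 = 0 | 0 → deadlocked
Bisimilarity quotient blocks:
  B0 = {u0}
  B1 = {u2}
  B2 = {u10, u5}
  B3 = {u13, u7, u8, u9, v11, v12, v7, v8}
  B4 = {u11, u12, u14, u15, v10, v13, v14, v15}
  B5 = {u6, v5}
  B6 = {u3, u4, v3, v4, v6, v9}
  B7 = {u1, v1, v2}
  B8 = {v0}
u0 ∈ B0, v0 ∈ B8 → different blocks

NO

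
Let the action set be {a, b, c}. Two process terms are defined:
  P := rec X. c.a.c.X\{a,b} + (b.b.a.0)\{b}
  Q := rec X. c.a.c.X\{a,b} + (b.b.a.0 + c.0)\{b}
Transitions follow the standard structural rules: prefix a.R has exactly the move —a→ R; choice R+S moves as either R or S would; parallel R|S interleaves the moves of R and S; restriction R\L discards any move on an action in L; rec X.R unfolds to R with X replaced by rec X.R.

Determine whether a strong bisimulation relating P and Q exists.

LTS(P): 5 reachable states
  u0 = rec X. c.a.c.X\{a,b} + (b.b.a.0)\{b} | —c→ u1
  u1 = a.c.(rec X. c.a.c.X\{a,b} + (b.b.a.0)\{b})\{a,b} | —a→ u2
  u2 = c.(rec X. c.a.c.X\{a,b} + (b.b.a.0)\{b})\{a,b} | —c→ u3
  u3 = (rec X. c.a.c.X\{a,b} + (b.b.a.0)\{b})\{a,b} | —c→ u4
  u4 = (a.c.(rec X. c.a.c.X\{a,b} + (b.b.a.0)\{b})\{a,b})\{a,b} | ·
LTS(Q): 7 reachable states
  v0 = rec X. c.a.c.X\{a,b} + (b.b.a.0 + c.0)\{b} | —c→ v1, —c→ v2
  v1 = 0\{b} | ·
  v2 = a.c.(rec X. c.a.c.X\{a,b} + (b.b.a.0 + c.0)\{b})\{a,b} | —a→ v3
  v3 = c.(rec X. c.a.c.X\{a,b} + (b.b.a.0 + c.0)\{b})\{a,b} | —c→ v4
  v4 = (rec X. c.a.c.X\{a,b} + (b.b.a.0 + c.0)\{b})\{a,b} | —c→ v5, —c→ v6
  v5 = (a.c.(rec X. c.a.c.X\{a,b} + (b.b.a.0 + c.0)\{b})\{a,b})\{a,b} | ·
  v6 = 0\{b}\{a,b} | ·
Partition-refinement fixed point:
  B0 = {u0}
  B1 = {u1, v2}
  B2 = {u2, v3}
  B3 = {u3, v4}
  B4 = {u4, v1, v5, v6}
  B5 = {v0}
u0 ∈ B0, v0 ∈ B5 → different blocks

P ≁ Q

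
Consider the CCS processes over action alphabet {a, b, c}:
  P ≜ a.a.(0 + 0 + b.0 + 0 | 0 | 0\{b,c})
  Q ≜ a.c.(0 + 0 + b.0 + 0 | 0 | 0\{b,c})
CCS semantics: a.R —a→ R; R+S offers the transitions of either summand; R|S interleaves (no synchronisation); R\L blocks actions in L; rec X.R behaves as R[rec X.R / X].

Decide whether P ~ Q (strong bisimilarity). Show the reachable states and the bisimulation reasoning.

P's transition system — 4 states:
  u0 = a.a.(0 + 0 + b.0 + 0 | 0 | 0\{b,c}) has moves —a→ u1
  u1 = a.(0 + 0 + b.0 + 0 | 0 | 0\{b,c}) has moves —a→ u2
  u2 = 0 + 0 + b.0 + 0 | 0 | 0\{b,c} has moves —b→ u3
  u3 = 0 has moves ∅
Q's transition system — 4 states:
  v0 = a.c.(0 + 0 + b.0 + 0 | 0 | 0\{b,c}) has moves —a→ v1
  v1 = c.(0 + 0 + b.0 + 0 | 0 | 0\{b,c}) has moves —c→ v2
  v2 = 0 + 0 + b.0 + 0 | 0 | 0\{b,c} has moves —b→ v3
  v3 = 0 has moves ∅
Bisimilarity quotient blocks:
  B0 = {u0}
  B1 = {u1}
  B2 = {u2, v2}
  B3 = {u3, v3}
  B4 = {v0}
  B5 = {v1}
u0 ∈ B0, v0 ∈ B4 → different blocks

NO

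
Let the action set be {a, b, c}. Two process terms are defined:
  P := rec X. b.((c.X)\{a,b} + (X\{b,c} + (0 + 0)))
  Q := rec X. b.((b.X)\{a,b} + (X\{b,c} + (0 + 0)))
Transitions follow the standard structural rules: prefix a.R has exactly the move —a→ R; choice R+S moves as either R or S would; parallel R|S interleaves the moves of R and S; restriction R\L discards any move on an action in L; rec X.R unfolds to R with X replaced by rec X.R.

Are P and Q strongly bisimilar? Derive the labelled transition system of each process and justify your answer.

LTS(P): 3 reachable states
  s0 = rec X. b.((c.X)\{a,b} + (X\{b,c} + (0 + 0))) :: =b=> s1
  s1 = (c.(rec X. b.((c.X)\{a,b} + (X\{b,c} + (0 + 0)))))\{a,b} + ((rec X. b.((c.X)\{a,b} + (X\{b,c} + (0 + 0))))\{b,c} + (0 + 0)) :: =c=> s2
  s2 = (rec X. b.((c.X)\{a,b} + (X\{b,c} + (0 + 0))))\{a,b} :: deadlocked
LTS(Q): 2 reachable states
  t0 = rec X. b.((b.X)\{a,b} + (X\{b,c} + (0 + 0))) :: =b=> t1
  t1 = (b.(rec X. b.((b.X)\{a,b} + (X\{b,c} + (0 + 0)))))\{a,b} + ((rec X. b.((b.X)\{a,b} + (X\{b,c} + (0 + 0))))\{b,c} + (0 + 0)) :: deadlocked
Coarsest stable partition (strong bisimilarity classes):
  B0 = {s0}
  B1 = {s1}
  B2 = {s2, t1}
  B3 = {t0}
s0 ∈ B0, t0 ∈ B3 → different blocks

P ≁ Q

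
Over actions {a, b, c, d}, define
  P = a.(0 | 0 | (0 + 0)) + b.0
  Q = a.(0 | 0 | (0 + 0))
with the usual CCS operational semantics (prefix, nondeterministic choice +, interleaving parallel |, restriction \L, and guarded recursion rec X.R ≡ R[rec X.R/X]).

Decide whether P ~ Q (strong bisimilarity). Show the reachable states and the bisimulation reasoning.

P ≁ Q

Reachable graph of P (3 states):
  m0 = a.(0 | 0 | (0 + 0)) + b.0 ⊢ --a--▸ m1, --b--▸ m2
  m1 = 0 | 0 | (0 + 0) ⊢ ∅
  m2 = 0 ⊢ ∅
Reachable graph of Q (2 states):
  n0 = a.(0 | 0 | (0 + 0)) ⊢ --a--▸ n1
  n1 = 0 | 0 | (0 + 0) ⊢ ∅
Partition-refinement fixed point:
  B0 = {m0}
  B1 = {m1, m2, n1}
  B2 = {n0}
m0 ∈ B0, n0 ∈ B2 → different blocks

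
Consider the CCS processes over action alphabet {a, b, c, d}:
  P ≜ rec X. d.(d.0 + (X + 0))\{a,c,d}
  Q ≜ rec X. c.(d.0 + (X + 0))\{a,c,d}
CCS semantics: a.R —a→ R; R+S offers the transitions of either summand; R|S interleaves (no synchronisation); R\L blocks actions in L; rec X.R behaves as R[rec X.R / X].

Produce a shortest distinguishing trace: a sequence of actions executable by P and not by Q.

LTS(P): 2 reachable states
  u0 = rec X. d.(d.0 + (X + 0))\{a,c,d} | ··d··> u1
  u1 = (d.0 + ((rec X. d.(d.0 + (X + 0))\{a,c,d}) + 0))\{a,c,d} | (no moves)
LTS(Q): 2 reachable states
  v0 = rec X. c.(d.0 + (X + 0))\{a,c,d} | ··c··> v1
  v1 = (d.0 + ((rec X. c.(d.0 + (X + 0))\{a,c,d}) + 0))\{a,c,d} | (no moves)
Executing d from P (initial set {u0}):
  [1] d ⇒ {u1}
  — P admits the full trace.
Executing d from Q (initial set {v0}):
  [1] d ⇒ ∅ (Q stuck)

d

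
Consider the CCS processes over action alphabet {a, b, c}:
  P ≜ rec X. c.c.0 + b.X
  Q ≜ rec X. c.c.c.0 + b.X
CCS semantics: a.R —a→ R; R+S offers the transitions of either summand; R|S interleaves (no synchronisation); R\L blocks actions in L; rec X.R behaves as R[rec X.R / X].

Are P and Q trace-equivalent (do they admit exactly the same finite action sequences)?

trace-distinct — witness ⟨ccc⟩

LTS(P): 3 reachable states
  s0 = rec X. c.c.0 + b.X ⊢ ··b··> s0, ··c··> s1
  s1 = c.0 ⊢ ··c··> s2
  s2 = 0 ⊢ stopped
LTS(Q): 4 reachable states
  t0 = rec X. c.c.c.0 + b.X ⊢ ··b··> t0, ··c··> t1
  t1 = c.c.0 ⊢ ··c··> t2
  t2 = c.0 ⊢ ··c··> t3
  t3 = 0 ⊢ stopped
Executing ccc from Q (initial set {t0}):
  step 1 (c): {t1}
  step 2 (c): {t2}
  step 3 (c): {t3}
  ✓ Q
Executing ccc from P (initial set {s0}):
  step 1 (c): {s1}
  step 2 (c): {s2}
  step 3 (c): no successor for P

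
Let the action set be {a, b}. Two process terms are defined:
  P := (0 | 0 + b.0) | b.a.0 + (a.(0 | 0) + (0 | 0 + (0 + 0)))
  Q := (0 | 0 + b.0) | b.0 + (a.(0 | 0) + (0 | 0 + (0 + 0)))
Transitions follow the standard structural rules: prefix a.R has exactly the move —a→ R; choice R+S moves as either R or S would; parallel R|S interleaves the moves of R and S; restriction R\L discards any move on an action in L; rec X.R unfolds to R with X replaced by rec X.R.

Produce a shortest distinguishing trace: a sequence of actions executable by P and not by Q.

LTS(P): 6 reachable states
  s0 = (0 | 0 + b.0) | b.a.0 + (a.(0 | 0) + (0 | 0 + (0 + 0))) :: -a-> s1, -b-> s2, -b-> s3
  s1 = 0 | 0 :: ·
  s2 = (0 | 0 + b.0) | a.0 :: -a-> s4, -b-> s5
  s3 = 0 | b.a.0 :: -b-> s5
  s4 = (0 | 0 + b.0) | 0 :: -b-> s1
  s5 = 0 | a.0 :: -a-> s1
LTS(Q): 4 reachable states
  t0 = (0 | 0 + b.0) | b.0 + (a.(0 | 0) + (0 | 0 + (0 + 0))) :: -a-> t1, -b-> t2, -b-> t3
  t1 = 0 | 0 :: ·
  t2 = (0 | 0 + b.0) | 0 :: -b-> t1
  t3 = 0 | b.0 :: -b-> t1
Executing ba from P (initial set {s0}):
  after b @ step 1: {s2, s3}
  after a @ step 2: {s4}
  P completes σ.
Executing ba from Q (initial set {t0}):
  after b @ step 1: {t2, t3}
  after a @ step 2: ∅  — Q cannot continue

ba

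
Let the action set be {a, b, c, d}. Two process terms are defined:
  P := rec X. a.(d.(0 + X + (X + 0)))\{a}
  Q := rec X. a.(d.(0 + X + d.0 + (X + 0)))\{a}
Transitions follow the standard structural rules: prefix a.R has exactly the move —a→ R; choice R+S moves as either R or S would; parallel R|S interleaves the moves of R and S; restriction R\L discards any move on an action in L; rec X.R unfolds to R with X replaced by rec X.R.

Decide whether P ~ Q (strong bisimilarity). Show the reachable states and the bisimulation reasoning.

Reachable graph of P (3 states):
  u0 = rec X. a.(d.(0 + X + (X + 0)))\{a} → --a--▸ u1
  u1 = (d.(0 + (rec X. a.(d.(0 + X + (X + 0)))\{a}) + ((rec X. a.(d.(0 + X + (X + 0)))\{a}) + 0)))\{a} → --d--▸ u2
  u2 = (0 + (rec X. a.(d.(0 + X + (X + 0)))\{a}) + ((rec X. a.(d.(0 + X + (X + 0)))\{a}) + 0))\{a} → (no moves)
Reachable graph of Q (4 states):
  v0 = rec X. a.(d.(0 + X + d.0 + (X + 0)))\{a} → --a--▸ v1
  v1 = (d.(0 + (rec X. a.(d.(0 + X + d.0 + (X + 0)))\{a}) + d.0 + ((rec X. a.(d.(0 + X + d.0 + (X + 0)))\{a}) + 0)))\{a} → --d--▸ v2
  v2 = (0 + (rec X. a.(d.(0 + X + d.0 + (X + 0)))\{a}) + d.0 + ((rec X. a.(d.(0 + X + d.0 + (X + 0)))\{a}) + 0))\{a} → --d--▸ v3
  v3 = 0\{a} → (no moves)
Bisimilarity quotient blocks:
  B0 = {u0}
  B1 = {u1, v2}
  B2 = {u2, v3}
  B3 = {v0}
  B4 = {v1}
u0 ∈ B0, v0 ∈ B3 → different blocks

P ≁ Q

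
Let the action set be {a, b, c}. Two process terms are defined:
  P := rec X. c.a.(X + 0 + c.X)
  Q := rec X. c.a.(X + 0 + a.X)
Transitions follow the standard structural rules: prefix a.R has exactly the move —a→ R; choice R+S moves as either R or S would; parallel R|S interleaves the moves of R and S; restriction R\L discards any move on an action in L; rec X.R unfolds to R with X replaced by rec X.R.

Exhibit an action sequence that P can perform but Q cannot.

P's transition system — 3 states:
  s0 = rec X. c.a.(X + 0 + c.X) | --c--▸ s1
  s1 = a.((rec X. c.a.(X + 0 + c.X)) + 0 + c.(rec X. c.a.(X + 0 + c.X))) | --a--▸ s2
  s2 = (rec X. c.a.(X + 0 + c.X)) + 0 + c.(rec X. c.a.(X + 0 + c.X)) | --c--▸ s0, --c--▸ s1
Q's transition system — 3 states:
  t0 = rec X. c.a.(X + 0 + a.X) | --c--▸ t1
  t1 = a.((rec X. c.a.(X + 0 + a.X)) + 0 + a.(rec X. c.a.(X + 0 + a.X))) | --a--▸ t2
  t2 = (rec X. c.a.(X + 0 + a.X)) + 0 + a.(rec X. c.a.(X + 0 + a.X)) | --a--▸ t0, --c--▸ t1
Run σ = ⟨cacc⟩ on P: start {s0}
  after c @ step 1: {s1}
  after a @ step 2: {s2}
  after c @ step 3: {s0, s1}
  after c @ step 4: {s1}
  ✓ P
Run σ = ⟨cacc⟩ on Q: start {t0}
  after c @ step 1: {t1}
  after a @ step 2: {t2}
  after c @ step 3: {t1}
  after c @ step 4: no successor for Q

cacc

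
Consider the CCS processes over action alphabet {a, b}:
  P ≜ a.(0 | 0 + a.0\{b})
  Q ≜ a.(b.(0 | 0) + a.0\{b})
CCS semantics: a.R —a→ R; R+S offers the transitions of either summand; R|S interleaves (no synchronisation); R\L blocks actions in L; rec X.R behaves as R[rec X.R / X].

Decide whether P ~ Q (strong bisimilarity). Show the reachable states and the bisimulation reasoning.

LTS(P): 3 reachable states
  s0 = a.(0 | 0 + a.0\{b}) :: =a=> s1
  s1 = 0 | 0 + a.0\{b} :: =a=> s2
  s2 = 0\{b} :: deadlocked
LTS(Q): 4 reachable states
  t0 = a.(b.(0 | 0) + a.0\{b}) :: =a=> t1
  t1 = b.(0 | 0) + a.0\{b} :: =a=> t2, =b=> t3
  t2 = 0\{b} :: deadlocked
  t3 = 0 | 0 :: deadlocked
Partition-refinement fixed point:
  B0 = {s0}
  B1 = {s1}
  B2 = {s2, t2, t3}
  B3 = {t0}
  B4 = {t1}
s0 ∈ B0, t0 ∈ B3 → different blocks

P ≁ Q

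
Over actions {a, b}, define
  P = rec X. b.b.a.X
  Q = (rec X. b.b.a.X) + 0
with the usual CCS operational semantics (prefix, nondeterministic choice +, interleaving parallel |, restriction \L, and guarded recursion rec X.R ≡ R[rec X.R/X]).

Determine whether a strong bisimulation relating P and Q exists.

Reachable graph of P (3 states):
  u0 = rec X. b.b.a.X | —b→ u1
  u1 = b.a.(rec X. b.b.a.X) | —b→ u2
  u2 = a.(rec X. b.b.a.X) | —a→ u0
Reachable graph of Q (4 states):
  v0 = (rec X. b.b.a.X) + 0 | —b→ v1
  v1 = b.a.(rec X. b.b.a.X) | —b→ v2
  v2 = a.(rec X. b.b.a.X) | —a→ v3
  v3 = rec X. b.b.a.X | —b→ v1
Partition-refinement fixed point:
  B0 = {u0, v0, v3}
  B1 = {u1, v1}
  B2 = {u2, v2}
u0 ∈ B0, v0 ∈ B0 → same block

P ~ Q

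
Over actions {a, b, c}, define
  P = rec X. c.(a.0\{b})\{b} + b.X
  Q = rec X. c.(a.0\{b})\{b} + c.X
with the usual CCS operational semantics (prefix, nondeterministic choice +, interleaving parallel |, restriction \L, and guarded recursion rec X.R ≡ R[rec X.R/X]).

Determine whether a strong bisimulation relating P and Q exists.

not bisimilar

P's transition system — 3 states:
  s0 = rec X. c.(a.0\{b})\{b} + b.X → -b-> s0, -c-> s1
  s1 = (a.0\{b})\{b} → -a-> s2
  s2 = 0\{b}\{b} → ∅
Q's transition system — 3 states:
  t0 = rec X. c.(a.0\{b})\{b} + c.X → -c-> t0, -c-> t1
  t1 = (a.0\{b})\{b} → -a-> t2
  t2 = 0\{b}\{b} → ∅
Bisimilarity quotient blocks:
  B0 = {s0}
  B1 = {s1, t1}
  B2 = {s2, t2}
  B3 = {t0}
s0 ∈ B0, t0 ∈ B3 → different blocks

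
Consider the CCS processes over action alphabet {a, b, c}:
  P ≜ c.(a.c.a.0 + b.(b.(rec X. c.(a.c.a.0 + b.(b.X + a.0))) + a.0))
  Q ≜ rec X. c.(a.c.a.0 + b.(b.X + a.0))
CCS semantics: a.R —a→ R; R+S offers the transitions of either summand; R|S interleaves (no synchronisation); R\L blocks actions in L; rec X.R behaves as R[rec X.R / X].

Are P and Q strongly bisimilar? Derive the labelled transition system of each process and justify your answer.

LTS(P): 7 reachable states
  u0 = c.(a.c.a.0 + b.(b.(rec X. c.(a.c.a.0 + b.(b.X + a.0))) + a.0)) ⊢ —c→ u1
  u1 = a.c.a.0 + b.(b.(rec X. c.(a.c.a.0 + b.(b.X + a.0))) + a.0) ⊢ —a→ u2, —b→ u3
  u2 = c.a.0 ⊢ —c→ u4
  u3 = b.(rec X. c.(a.c.a.0 + b.(b.X + a.0))) + a.0 ⊢ —a→ u5, —b→ u6
  u4 = a.0 ⊢ —a→ u5
  u5 = 0 ⊢ deadlocked
  u6 = rec X. c.(a.c.a.0 + b.(b.X + a.0)) ⊢ —c→ u1
LTS(Q): 6 reachable states
  v0 = rec X. c.(a.c.a.0 + b.(b.X + a.0)) ⊢ —c→ v1
  v1 = a.c.a.0 + b.(b.(rec X. c.(a.c.a.0 + b.(b.X + a.0))) + a.0) ⊢ —a→ v2, —b→ v3
  v2 = c.a.0 ⊢ —c→ v4
  v3 = b.(rec X. c.(a.c.a.0 + b.(b.X + a.0))) + a.0 ⊢ —a→ v5, —b→ v0
  v4 = a.0 ⊢ —a→ v5
  v5 = 0 ⊢ deadlocked
Partition-refinement fixed point:
  B0 = {u0, u6, v0}
  B1 = {u1, v1}
  B2 = {u2, v2}
  B3 = {u4, v4}
  B4 = {u5, v5}
  B5 = {u3, v3}
u0 ∈ B0, v0 ∈ B0 → same block

P ~ Q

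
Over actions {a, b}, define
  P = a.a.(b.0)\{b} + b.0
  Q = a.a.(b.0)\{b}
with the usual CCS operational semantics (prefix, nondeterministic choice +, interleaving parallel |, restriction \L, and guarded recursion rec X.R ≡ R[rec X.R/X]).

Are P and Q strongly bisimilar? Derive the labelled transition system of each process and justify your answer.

LTS(P): 4 reachable states
  m0 = a.a.(b.0)\{b} + b.0 ⊢ --a--▸ m1, --b--▸ m2
  m1 = a.(b.0)\{b} ⊢ --a--▸ m3
  m2 = 0 ⊢ ∅
  m3 = (b.0)\{b} ⊢ ∅
LTS(Q): 3 reachable states
  n0 = a.a.(b.0)\{b} ⊢ --a--▸ n1
  n1 = a.(b.0)\{b} ⊢ --a--▸ n2
  n2 = (b.0)\{b} ⊢ ∅
Partition-refinement fixed point:
  B0 = {m0}
  B1 = {m1, n1}
  B2 = {m2, m3, n2}
  B3 = {n0}
m0 ∈ B0, n0 ∈ B3 → different blocks

not bisimilar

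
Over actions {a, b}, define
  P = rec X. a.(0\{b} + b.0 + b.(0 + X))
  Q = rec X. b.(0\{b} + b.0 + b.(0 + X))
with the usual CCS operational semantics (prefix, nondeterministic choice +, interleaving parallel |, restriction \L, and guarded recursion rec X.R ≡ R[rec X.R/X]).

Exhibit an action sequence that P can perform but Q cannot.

Reachable graph of P (4 states):
  s0 = rec X. a.(0\{b} + b.0 + b.(0 + X)) ⊢ ··a··> s1
  s1 = 0\{b} + b.0 + b.(0 + (rec X. a.(0\{b} + b.0 + b.(0 + X)))) ⊢ ··b··> s2, ··b··> s3
  s2 = 0 ⊢ deadlocked
  s3 = 0 + (rec X. a.(0\{b} + b.0 + b.(0 + X))) ⊢ ··a··> s1
Reachable graph of Q (4 states):
  t0 = rec X. b.(0\{b} + b.0 + b.(0 + X)) ⊢ ··b··> t1
  t1 = 0\{b} + b.0 + b.(0 + (rec X. b.(0\{b} + b.0 + b.(0 + X)))) ⊢ ··b··> t2, ··b··> t3
  t2 = 0 ⊢ deadlocked
  t3 = 0 + (rec X. b.(0\{b} + b.0 + b.(0 + X))) ⊢ ··b··> t1
Trace ⟨a⟩ through P, begin at {s0}:
  step 1 (a): {s1}
  P completes σ.
Trace ⟨a⟩ through Q, begin at {t0}:
  step 1 (a): ∅  — Q cannot continue

a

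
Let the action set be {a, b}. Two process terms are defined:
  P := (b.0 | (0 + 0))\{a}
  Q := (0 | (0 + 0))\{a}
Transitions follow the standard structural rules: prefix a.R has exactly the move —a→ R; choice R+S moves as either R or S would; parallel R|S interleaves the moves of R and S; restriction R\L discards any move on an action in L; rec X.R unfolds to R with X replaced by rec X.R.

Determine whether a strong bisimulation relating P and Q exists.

not bisimilar

Reachable graph of P (2 states):
  m0 = (b.0 | (0 + 0))\{a} :: -b-> m1
  m1 = (0 | (0 + 0))\{a} :: deadlocked
Reachable graph of Q (1 states):
  n0 = (0 | (0 + 0))\{a} :: deadlocked
Partition-refinement fixed point:
  B0 = {m0}
  B1 = {m1, n0}
m0 ∈ B0, n0 ∈ B1 → different blocks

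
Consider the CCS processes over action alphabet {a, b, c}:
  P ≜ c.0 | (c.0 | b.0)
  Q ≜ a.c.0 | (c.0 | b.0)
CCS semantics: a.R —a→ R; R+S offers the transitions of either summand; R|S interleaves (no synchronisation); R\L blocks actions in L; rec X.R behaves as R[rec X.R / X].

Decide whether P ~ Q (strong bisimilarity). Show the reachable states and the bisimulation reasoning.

Reachable graph of P (8 states):
  p0 = c.0 | (c.0 | b.0) :: =b=> p1, =c=> p2, =c=> p3
  p1 = c.0 | (c.0 | 0) :: =c=> p4, =c=> p5
  p2 = 0 | (c.0 | b.0) :: =b=> p4, =c=> p6
  p3 = c.0 | (0 | b.0) :: =b=> p5, =c=> p6
  p4 = 0 | (c.0 | 0) :: =c=> p7
  p5 = c.0 | (0 | 0) :: =c=> p7
  p6 = 0 | (0 | b.0) :: =b=> p7
  p7 = 0 | (0 | 0) :: stopped
Reachable graph of Q (12 states):
  q0 = a.c.0 | (c.0 | b.0) :: =a=> q1, =b=> q2, =c=> q3
  q1 = c.0 | (c.0 | b.0) :: =b=> q4, =c=> q5, =c=> q6
  q2 = a.c.0 | (c.0 | 0) :: =a=> q4, =c=> q7
  q3 = a.c.0 | (0 | b.0) :: =a=> q6, =b=> q7
  q4 = c.0 | (c.0 | 0) :: =c=> q8, =c=> q9
  q5 = 0 | (c.0 | b.0) :: =b=> q8, =c=> q10
  q6 = c.0 | (0 | b.0) :: =b=> q9, =c=> q10
  q7 = a.c.0 | (0 | 0) :: =a=> q9
  q8 = 0 | (c.0 | 0) :: =c=> q11
  q9 = c.0 | (0 | 0) :: =c=> q11
  q10 = 0 | (0 | b.0) :: =b=> q11
  q11 = 0 | (0 | 0) :: stopped
Coarsest stable partition (strong bisimilarity classes):
  B0 = {p0, q1}
  B1 = {p1, q4}
  B2 = {p4, p5, q8, q9}
  B3 = {p7, q11}
  B4 = {p2, p3, q5, q6}
  B5 = {p6, q10}
  B6 = {q0}
  B7 = {q3}
  B8 = {q7}
  B9 = {q2}
p0 ∈ B0, q0 ∈ B6 → different blocks

not bisimilar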